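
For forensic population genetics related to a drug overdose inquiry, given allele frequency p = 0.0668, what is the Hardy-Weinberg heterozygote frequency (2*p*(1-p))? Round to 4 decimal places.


Hardy-Weinberg heterozygote frequency:
q = 1 - p = 1 - 0.0668 = 0.9332
2pq = 2 * 0.0668 * 0.9332 = 0.1247

0.1247


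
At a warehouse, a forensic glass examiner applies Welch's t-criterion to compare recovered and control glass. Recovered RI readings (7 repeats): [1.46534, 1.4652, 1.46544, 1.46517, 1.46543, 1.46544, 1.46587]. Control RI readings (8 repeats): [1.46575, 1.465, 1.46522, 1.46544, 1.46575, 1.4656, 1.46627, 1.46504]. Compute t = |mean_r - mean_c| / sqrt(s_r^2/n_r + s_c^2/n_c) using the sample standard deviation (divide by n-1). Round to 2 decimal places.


Welch's t-criterion for glass RI comparison:
Recovered mean = sum / n_r = 10.25789 / 7 = 1.4654129
Control mean = sum / n_c = 11.72407 / 8 = 1.4655088
Recovered sample variance s_r^2 = 5.33905e-08
Control sample variance s_c^2 = 1.81555e-07
Welch SE (unpooled) = sqrt(s_r^2/n_r + s_c^2/n_c) = sqrt(7.62721e-09 + 2.26944e-08) = sqrt(3.03216e-08) = 0.000174131
|mean_r - mean_c| = 9.58929e-05
t = 9.58929e-05 / 0.000174131 = 0.55

0.55


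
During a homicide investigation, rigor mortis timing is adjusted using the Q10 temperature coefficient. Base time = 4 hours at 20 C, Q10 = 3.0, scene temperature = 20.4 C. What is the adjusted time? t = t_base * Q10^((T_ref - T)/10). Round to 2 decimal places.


Rigor mortis time adjustment:
Exponent = (T_ref - T_actual) / 10 = (20 - 20.4) / 10 = -0.04
Q10 factor = 3.0^-0.04 = 0.95701
t_adjusted = 4 * 0.95701 = 3.83 hours

3.83


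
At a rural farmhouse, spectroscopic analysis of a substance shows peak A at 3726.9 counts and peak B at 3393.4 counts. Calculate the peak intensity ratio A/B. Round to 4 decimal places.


Spectral peak ratio:
Peak A = 3726.9 counts
Peak B = 3393.4 counts
Ratio = 3726.9 / 3393.4 = 1.0983

1.0983


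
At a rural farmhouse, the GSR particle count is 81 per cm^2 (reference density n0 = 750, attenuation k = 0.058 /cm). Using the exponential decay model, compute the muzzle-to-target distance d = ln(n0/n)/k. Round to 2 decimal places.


GSR distance calculation:
n0/n = 750 / 81 = 9.259259
ln(n0/n) = 2.225624
d = 2.225624 / 0.058 = 38.37 cm

38.37


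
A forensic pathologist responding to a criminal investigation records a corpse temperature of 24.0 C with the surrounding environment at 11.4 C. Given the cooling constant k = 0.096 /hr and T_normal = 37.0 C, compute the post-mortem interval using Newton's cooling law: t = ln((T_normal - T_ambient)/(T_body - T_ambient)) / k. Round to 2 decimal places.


Using Newton's law of cooling:
t = ln((T_normal - T_ambient) / (T_body - T_ambient)) / k
T_normal - T_ambient = 25.6
T_body - T_ambient = 12.6
Ratio = 2.031746
ln(ratio) = 0.708896
t = 0.708896 / 0.096 = 7.38 hours

7.38


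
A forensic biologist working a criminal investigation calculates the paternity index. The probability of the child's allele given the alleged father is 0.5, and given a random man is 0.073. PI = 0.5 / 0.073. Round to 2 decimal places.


Paternity Index calculation:
PI = P(allele|father) / P(allele|random)
PI = 0.5 / 0.073
PI = 6.85

6.85


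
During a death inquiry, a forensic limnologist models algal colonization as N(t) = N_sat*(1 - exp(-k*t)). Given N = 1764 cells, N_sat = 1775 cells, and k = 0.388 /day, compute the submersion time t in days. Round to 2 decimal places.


PMSI from diatom colonization curve:
N / N_sat = 1764 / 1775 = 0.993803
1 - N/N_sat = 0.006197
ln(1 - N/N_sat) = -5.08369
t = -ln(1 - N/N_sat) / k = -(-5.08369) / 0.388 = 13.10 days

13.10


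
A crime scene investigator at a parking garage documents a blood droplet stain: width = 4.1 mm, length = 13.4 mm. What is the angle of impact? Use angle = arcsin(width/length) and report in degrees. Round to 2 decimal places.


Blood spatter impact angle calculation:
width / length = 4.1 / 13.4 = 0.30597
angle = arcsin(0.30597)
angle = 17.82 degrees

17.82


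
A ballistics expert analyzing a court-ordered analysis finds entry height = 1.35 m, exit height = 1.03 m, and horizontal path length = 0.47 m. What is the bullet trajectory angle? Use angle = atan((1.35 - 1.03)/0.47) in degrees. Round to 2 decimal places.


Bullet trajectory angle:
Height difference = 1.35 - 1.03 = 0.32 m
angle = atan(0.32 / 0.47)
angle = atan(0.680851)
angle = 34.25 degrees

34.25


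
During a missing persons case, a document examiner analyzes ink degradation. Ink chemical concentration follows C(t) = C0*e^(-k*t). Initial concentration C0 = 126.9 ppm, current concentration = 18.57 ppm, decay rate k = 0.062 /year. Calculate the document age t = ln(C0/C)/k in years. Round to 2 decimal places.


Document age estimation:
C0/C = 126.9 / 18.57 = 6.833603
ln(C0/C) = 1.921852
t = 1.921852 / 0.062 = 31.00 years

31.00


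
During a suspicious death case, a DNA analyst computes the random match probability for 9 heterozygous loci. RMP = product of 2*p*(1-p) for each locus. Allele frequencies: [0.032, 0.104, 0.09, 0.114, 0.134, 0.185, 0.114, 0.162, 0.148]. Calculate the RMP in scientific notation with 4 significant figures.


Computing RMP for 9 loci:
Locus 1: 2 * 0.032 * 0.968 = 0.061952
Locus 2: 2 * 0.104 * 0.896 = 0.186368
Locus 3: 2 * 0.09 * 0.91 = 0.1638
Locus 4: 2 * 0.114 * 0.886 = 0.202008
Locus 5: 2 * 0.134 * 0.866 = 0.232088
Locus 6: 2 * 0.185 * 0.815 = 0.30155
Locus 7: 2 * 0.114 * 0.886 = 0.202008
Locus 8: 2 * 0.162 * 0.838 = 0.271512
Locus 9: 2 * 0.148 * 0.852 = 0.252192
RMP = 3.698e-07

3.698e-07


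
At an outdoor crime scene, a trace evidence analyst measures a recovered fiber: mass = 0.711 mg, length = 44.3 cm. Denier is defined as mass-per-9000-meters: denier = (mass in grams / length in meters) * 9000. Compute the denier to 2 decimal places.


Denier calculation:
Mass in grams = 0.711 mg / 1000 = 0.000711 g
Length in meters = 44.3 cm / 100 = 0.443 m
Linear density = mass / length = 0.000711 / 0.443 = 0.00160497 g/m
Denier = (g/m) * 9000 = 0.00160497 * 9000 = 14.44

14.44


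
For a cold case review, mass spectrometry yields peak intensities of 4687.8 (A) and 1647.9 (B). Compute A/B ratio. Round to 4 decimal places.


Spectral peak ratio:
Peak A = 4687.8 counts
Peak B = 1647.9 counts
Ratio = 4687.8 / 1647.9 = 2.8447

2.8447


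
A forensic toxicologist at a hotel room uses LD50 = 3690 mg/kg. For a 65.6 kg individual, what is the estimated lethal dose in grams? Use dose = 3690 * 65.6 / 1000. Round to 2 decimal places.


Lethal dose calculation:
Lethal dose = LD50 * body_weight / 1000
= 3690 * 65.6 / 1000
= 242064 / 1000
= 242.06 g

242.06


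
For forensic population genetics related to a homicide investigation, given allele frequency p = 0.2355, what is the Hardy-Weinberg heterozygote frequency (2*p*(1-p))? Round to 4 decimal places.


Hardy-Weinberg heterozygote frequency:
q = 1 - p = 1 - 0.2355 = 0.7645
2pq = 2 * 0.2355 * 0.7645 = 0.3601

0.3601


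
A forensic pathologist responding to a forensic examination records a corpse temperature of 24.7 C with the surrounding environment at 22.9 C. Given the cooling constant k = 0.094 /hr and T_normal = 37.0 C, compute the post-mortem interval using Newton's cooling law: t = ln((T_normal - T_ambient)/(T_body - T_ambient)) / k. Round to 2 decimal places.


Using Newton's law of cooling:
t = ln((T_normal - T_ambient) / (T_body - T_ambient)) / k
T_normal - T_ambient = 14.1
T_body - T_ambient = 1.8
Ratio = 7.833333
ln(ratio) = 2.058388
t = 2.058388 / 0.094 = 21.90 hours

21.90


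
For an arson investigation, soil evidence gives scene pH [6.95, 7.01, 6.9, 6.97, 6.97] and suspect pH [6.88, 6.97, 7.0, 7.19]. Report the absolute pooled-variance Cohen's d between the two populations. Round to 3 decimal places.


Pooled-variance Cohen's d for soil pH comparison:
Scene mean = 34.8 / 5 = 6.96
Suspect mean = 28.04 / 4 = 7.01
Scene sample variance s_s^2 = 0.0016
Suspect sample variance s_c^2 = 0.017
Pooled variance = ((n_s-1)*s_s^2 + (n_c-1)*s_c^2) / (n_s + n_c - 2) = 0.0082
Pooled SD = sqrt(0.0082) = 0.090554
Mean difference = -0.05
|d| = |-0.05| / 0.090554 = 0.552

0.552


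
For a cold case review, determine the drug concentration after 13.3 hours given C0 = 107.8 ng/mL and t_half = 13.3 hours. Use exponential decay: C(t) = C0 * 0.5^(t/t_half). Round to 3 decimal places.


Drug concentration decay:
Number of half-lives = t / t_half = 13.3 / 13.3 = 1
Decay factor = 0.5^1 = 0.5
C(t) = 107.8 * 0.5 = 53.900 ng/mL

53.900


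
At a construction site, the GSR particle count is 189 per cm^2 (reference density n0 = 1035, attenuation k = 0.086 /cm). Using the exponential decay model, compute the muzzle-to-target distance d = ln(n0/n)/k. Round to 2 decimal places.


GSR distance calculation:
n0/n = 1035 / 189 = 5.47619
ln(n0/n) = 1.70041
d = 1.70041 / 0.086 = 19.77 cm

19.77


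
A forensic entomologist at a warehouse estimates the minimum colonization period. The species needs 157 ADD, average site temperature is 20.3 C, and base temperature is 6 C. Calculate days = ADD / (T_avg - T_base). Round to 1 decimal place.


Insect development time:
Effective temperature = avg_temp - T_base = 20.3 - 6 = 14.3 C
Days = ADD / effective_temp = 157 / 14.3 = 11.0 days

11.0


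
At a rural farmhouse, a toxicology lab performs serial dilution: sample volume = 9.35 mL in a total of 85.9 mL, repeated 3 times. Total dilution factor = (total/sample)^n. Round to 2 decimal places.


Dilution factor calculation:
Single dilution = V_total / V_sample = 85.9 / 9.35 ≈ 9.187166
Number of dilutions = 3
Total DF = (85.9 / 9.35)^3 (full precision, rounded at the end) = 775.43

775.43


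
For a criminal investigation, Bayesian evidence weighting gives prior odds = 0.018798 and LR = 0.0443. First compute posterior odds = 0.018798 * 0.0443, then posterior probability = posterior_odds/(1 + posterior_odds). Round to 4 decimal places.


Bayesian evidence evaluation:
Posterior odds = prior_odds * LR = 0.018798 * 0.0443 = 0.0008327514
Posterior probability = posterior_odds / (1 + posterior_odds)
= 0.0008327514 / (1 + 0.0008327514)
= 0.0008327514 / 1.0008327514
= 0.0008

0.0008


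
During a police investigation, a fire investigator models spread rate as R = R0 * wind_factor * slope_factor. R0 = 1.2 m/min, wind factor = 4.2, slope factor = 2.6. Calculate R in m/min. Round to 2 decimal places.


Fire spread rate calculation:
R = R0 * wind_factor * slope_factor
= 1.2 * 4.2 * 2.6
= 5.04 * 2.6
= 13.10 m/min

13.10


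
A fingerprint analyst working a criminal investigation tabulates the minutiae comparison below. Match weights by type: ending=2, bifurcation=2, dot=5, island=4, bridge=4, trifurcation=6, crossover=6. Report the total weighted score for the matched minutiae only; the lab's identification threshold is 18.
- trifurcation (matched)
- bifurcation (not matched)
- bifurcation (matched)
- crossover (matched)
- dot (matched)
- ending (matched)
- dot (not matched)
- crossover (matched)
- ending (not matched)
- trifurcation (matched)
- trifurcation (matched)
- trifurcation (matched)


Weighted minutiae match score:
  trifurcation: matched, +6 (running total 6)
  bifurcation: not matched, +0
  bifurcation: matched, +2 (running total 8)
  crossover: matched, +6 (running total 14)
  dot: matched, +5 (running total 19)
  ending: matched, +2 (running total 21)
  dot: not matched, +0
  crossover: matched, +6 (running total 27)
  ending: not matched, +0
  trifurcation: matched, +6 (running total 33)
  trifurcation: matched, +6 (running total 39)
  trifurcation: matched, +6 (running total 45)
Total score = 45
Threshold = 18; verdict = identification

45


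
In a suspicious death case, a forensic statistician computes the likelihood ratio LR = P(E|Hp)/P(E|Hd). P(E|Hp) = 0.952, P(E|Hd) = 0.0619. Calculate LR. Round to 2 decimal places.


Likelihood ratio calculation:
LR = P(E|Hp) / P(E|Hd)
LR = 0.952 / 0.0619
LR = 15.38

15.38


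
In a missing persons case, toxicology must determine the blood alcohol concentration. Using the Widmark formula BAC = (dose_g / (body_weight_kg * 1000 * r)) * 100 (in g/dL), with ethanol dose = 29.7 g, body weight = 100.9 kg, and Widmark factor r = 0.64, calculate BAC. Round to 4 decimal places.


Applying the Widmark formula:
BAC = (dose_g / (body_wt * 1000 * r)) * 100
Denominator = 100.9 * 1000 * 0.64 = 64576
BAC = (29.7 / 64576) * 100
BAC = 0.0460 g/dL

0.0460


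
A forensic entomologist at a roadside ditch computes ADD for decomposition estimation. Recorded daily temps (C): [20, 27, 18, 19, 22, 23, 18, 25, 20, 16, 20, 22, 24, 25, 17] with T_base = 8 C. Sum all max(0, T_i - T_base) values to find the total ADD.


Computing ADD day by day:
Day 1: max(0, 20 - 8) = 12
Day 2: max(0, 27 - 8) = 19
Day 3: max(0, 18 - 8) = 10
Day 4: max(0, 19 - 8) = 11
Day 5: max(0, 22 - 8) = 14
Day 6: max(0, 23 - 8) = 15
Day 7: max(0, 18 - 8) = 10
Day 8: max(0, 25 - 8) = 17
Day 9: max(0, 20 - 8) = 12
Day 10: max(0, 16 - 8) = 8
Day 11: max(0, 20 - 8) = 12
Day 12: max(0, 22 - 8) = 14
Day 13: max(0, 24 - 8) = 16
Day 14: max(0, 25 - 8) = 17
Day 15: max(0, 17 - 8) = 9
Total ADD = 196

196


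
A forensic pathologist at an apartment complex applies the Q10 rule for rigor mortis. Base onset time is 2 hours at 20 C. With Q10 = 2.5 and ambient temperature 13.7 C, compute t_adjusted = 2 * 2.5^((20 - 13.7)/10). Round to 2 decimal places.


Rigor mortis time adjustment:
Exponent = (T_ref - T_actual) / 10 = (20 - 13.7) / 10 = 0.63
Q10 factor = 2.5^0.63 = 1.78116
t_adjusted = 2 * 1.78116 = 3.56 hours

3.56


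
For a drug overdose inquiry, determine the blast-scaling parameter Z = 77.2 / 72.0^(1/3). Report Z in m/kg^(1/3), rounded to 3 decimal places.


Scaled distance calculation:
W^(1/3) = 72.0^(1/3) = 4.160168
Z = R / W^(1/3) = 77.2 / 4.160168
Z = 18.557 m/kg^(1/3)

18.557


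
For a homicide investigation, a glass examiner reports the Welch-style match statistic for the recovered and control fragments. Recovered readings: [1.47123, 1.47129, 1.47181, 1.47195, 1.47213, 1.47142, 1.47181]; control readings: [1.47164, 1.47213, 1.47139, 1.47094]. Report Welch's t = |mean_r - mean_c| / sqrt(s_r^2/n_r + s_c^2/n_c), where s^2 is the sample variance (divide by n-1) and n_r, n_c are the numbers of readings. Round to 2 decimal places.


Welch's t-criterion for glass RI comparison:
Recovered mean = sum / n_r = 10.30164 / 7 = 1.4716629
Control mean = sum / n_c = 5.8861 / 4 = 1.471525
Recovered sample variance s_r^2 = 1.21557e-07
Control sample variance s_c^2 = 2.46567e-07
Welch SE (unpooled) = sqrt(s_r^2/n_r + s_c^2/n_c) = sqrt(1.73653e-08 + 6.16417e-08) = sqrt(7.9007e-08) = 0.000281082
|mean_r - mean_c| = 0.000137857
t = 0.000137857 / 0.000281082 = 0.49

0.49


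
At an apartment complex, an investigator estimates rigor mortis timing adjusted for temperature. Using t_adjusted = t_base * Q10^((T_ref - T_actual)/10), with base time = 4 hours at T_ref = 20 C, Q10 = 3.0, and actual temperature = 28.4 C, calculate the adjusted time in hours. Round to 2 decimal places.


Rigor mortis time adjustment:
Exponent = (T_ref - T_actual) / 10 = (20 - 28.4) / 10 = -0.84
Q10 factor = 3.0^-0.84 = 0.39739
t_adjusted = 4 * 0.39739 = 1.59 hours

1.59


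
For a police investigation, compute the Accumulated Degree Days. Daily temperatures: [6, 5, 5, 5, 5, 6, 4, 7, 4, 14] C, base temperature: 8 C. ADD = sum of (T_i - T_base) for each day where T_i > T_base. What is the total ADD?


Computing ADD day by day:
Day 1: max(0, 6 - 8) = 0
Day 2: max(0, 5 - 8) = 0
Day 3: max(0, 5 - 8) = 0
Day 4: max(0, 5 - 8) = 0
Day 5: max(0, 5 - 8) = 0
Day 6: max(0, 6 - 8) = 0
Day 7: max(0, 4 - 8) = 0
Day 8: max(0, 7 - 8) = 0
Day 9: max(0, 4 - 8) = 0
Day 10: max(0, 14 - 8) = 6
Total ADD = 6

6


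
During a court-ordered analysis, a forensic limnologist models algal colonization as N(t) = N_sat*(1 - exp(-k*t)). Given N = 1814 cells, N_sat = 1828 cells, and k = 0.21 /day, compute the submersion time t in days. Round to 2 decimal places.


PMSI from diatom colonization curve:
N / N_sat = 1814 / 1828 = 0.992341
1 - N/N_sat = 0.007659
ln(1 - N/N_sat) = -4.871874
t = -ln(1 - N/N_sat) / k = -(-4.871874) / 0.21 = 23.20 days

23.20


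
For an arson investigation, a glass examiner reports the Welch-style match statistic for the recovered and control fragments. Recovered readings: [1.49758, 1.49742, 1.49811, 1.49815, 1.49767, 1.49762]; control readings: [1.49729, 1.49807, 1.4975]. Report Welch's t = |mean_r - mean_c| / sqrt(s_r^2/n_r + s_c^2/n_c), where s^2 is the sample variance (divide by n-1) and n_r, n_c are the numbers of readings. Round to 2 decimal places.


Welch's t-criterion for glass RI comparison:
Recovered mean = sum / n_r = 8.98655 / 6 = 1.4977583
Control mean = sum / n_c = 4.49286 / 3 = 1.49762
Recovered sample variance s_r^2 = 9.00567e-08
Control sample variance s_c^2 = 1.629e-07
Welch SE (unpooled) = sqrt(s_r^2/n_r + s_c^2/n_c) = sqrt(1.50094e-08 + 5.43e-08) = sqrt(6.93094e-08) = 0.000263267
|mean_r - mean_c| = 0.000138333
t = 0.000138333 / 0.000263267 = 0.53

0.53


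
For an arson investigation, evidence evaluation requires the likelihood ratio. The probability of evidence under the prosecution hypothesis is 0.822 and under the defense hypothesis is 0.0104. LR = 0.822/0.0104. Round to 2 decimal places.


Likelihood ratio calculation:
LR = P(E|Hp) / P(E|Hd)
LR = 0.822 / 0.0104
LR = 79.04

79.04


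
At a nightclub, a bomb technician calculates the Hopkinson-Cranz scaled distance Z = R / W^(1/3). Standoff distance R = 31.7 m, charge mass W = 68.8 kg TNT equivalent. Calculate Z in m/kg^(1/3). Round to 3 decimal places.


Scaled distance calculation:
W^(1/3) = 68.8^(1/3) = 4.097599
Z = R / W^(1/3) = 31.7 / 4.097599
Z = 7.736 m/kg^(1/3)

7.736


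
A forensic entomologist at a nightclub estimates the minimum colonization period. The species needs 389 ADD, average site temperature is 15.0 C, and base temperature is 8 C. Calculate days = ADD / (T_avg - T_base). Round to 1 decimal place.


Insect development time:
Effective temperature = avg_temp - T_base = 15.0 - 8 = 7.0 C
Days = ADD / effective_temp = 389 / 7.0 = 55.6 days

55.6


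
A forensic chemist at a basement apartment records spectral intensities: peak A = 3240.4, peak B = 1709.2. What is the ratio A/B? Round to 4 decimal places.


Spectral peak ratio:
Peak A = 3240.4 counts
Peak B = 1709.2 counts
Ratio = 3240.4 / 1709.2 = 1.8959

1.8959


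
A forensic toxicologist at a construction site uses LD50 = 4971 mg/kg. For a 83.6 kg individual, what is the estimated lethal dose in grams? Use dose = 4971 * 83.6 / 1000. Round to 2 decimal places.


Lethal dose calculation:
Lethal dose = LD50 * body_weight / 1000
= 4971 * 83.6 / 1000
= 415575.6 / 1000
= 415.58 g

415.58


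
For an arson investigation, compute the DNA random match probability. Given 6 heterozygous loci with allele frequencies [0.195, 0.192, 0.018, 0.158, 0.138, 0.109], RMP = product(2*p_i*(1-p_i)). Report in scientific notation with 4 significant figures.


Computing RMP for 6 loci:
Locus 1: 2 * 0.195 * 0.805 = 0.31395
Locus 2: 2 * 0.192 * 0.808 = 0.310272
Locus 3: 2 * 0.018 * 0.982 = 0.035352
Locus 4: 2 * 0.158 * 0.842 = 0.266072
Locus 5: 2 * 0.138 * 0.862 = 0.237912
Locus 6: 2 * 0.109 * 0.891 = 0.194238
RMP = 4.234e-05

4.234e-05


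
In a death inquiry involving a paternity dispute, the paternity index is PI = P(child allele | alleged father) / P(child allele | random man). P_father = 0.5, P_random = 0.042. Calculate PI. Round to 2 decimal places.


Paternity Index calculation:
PI = P(allele|father) / P(allele|random)
PI = 0.5 / 0.042
PI = 11.90

11.90


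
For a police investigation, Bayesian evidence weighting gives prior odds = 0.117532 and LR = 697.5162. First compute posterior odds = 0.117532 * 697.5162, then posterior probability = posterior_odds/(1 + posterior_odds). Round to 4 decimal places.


Bayesian evidence evaluation:
Posterior odds = prior_odds * LR = 0.117532 * 697.5162 = 81.98047
Posterior probability = posterior_odds / (1 + posterior_odds)
= 81.98047 / (1 + 81.98047)
= 81.98047 / 82.98047
= 0.9879

0.9879


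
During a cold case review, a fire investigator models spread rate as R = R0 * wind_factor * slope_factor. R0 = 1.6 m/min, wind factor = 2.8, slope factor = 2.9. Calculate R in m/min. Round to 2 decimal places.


Fire spread rate calculation:
R = R0 * wind_factor * slope_factor
= 1.6 * 2.8 * 2.9
= 4.48 * 2.9
= 12.99 m/min

12.99


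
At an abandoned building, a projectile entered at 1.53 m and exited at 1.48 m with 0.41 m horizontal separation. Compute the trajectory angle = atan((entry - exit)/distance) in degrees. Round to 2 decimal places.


Bullet trajectory angle:
Height difference = 1.53 - 1.48 = 0.05 m
angle = atan(0.05 / 0.41)
angle = atan(0.121951)
angle = 6.95 degrees

6.95


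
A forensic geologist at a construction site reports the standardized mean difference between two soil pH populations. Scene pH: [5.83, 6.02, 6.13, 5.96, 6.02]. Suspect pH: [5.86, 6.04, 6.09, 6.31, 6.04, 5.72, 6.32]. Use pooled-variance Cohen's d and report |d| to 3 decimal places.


Pooled-variance Cohen's d for soil pH comparison:
Scene mean = 29.96 / 5 = 5.992
Suspect mean = 42.38 / 7 = 6.054286
Scene sample variance s_s^2 = 0.01197
Suspect sample variance s_c^2 = 0.047862
Pooled variance = ((n_s-1)*s_s^2 + (n_c-1)*s_c^2) / (n_s + n_c - 2) = 0.033505
Pooled SD = sqrt(0.033505) = 0.183044
Mean difference = -0.062286
|d| = |-0.062286| / 0.183044 = 0.340

0.340


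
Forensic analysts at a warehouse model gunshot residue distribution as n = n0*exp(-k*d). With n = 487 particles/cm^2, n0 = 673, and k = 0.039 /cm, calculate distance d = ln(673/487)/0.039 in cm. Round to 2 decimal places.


GSR distance calculation:
n0/n = 673 / 487 = 1.38193
ln(n0/n) = 0.323481
d = 0.323481 / 0.039 = 8.29 cm

8.29


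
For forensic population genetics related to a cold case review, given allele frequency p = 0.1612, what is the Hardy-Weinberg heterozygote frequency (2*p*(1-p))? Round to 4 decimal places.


Hardy-Weinberg heterozygote frequency:
q = 1 - p = 1 - 0.1612 = 0.8388
2pq = 2 * 0.1612 * 0.8388 = 0.2704

0.2704


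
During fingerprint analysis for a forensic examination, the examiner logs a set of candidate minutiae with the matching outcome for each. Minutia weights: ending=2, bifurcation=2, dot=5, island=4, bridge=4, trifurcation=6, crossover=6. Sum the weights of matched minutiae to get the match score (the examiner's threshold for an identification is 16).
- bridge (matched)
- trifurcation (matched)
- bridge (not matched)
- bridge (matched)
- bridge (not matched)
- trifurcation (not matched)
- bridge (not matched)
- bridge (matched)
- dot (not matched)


Weighted minutiae match score:
  bridge: matched, +4 (running total 4)
  trifurcation: matched, +6 (running total 10)
  bridge: not matched, +0
  bridge: matched, +4 (running total 14)
  bridge: not matched, +0
  trifurcation: not matched, +0
  bridge: not matched, +0
  bridge: matched, +4 (running total 18)
  dot: not matched, +0
Total score = 18
Threshold = 16; verdict = identification

18


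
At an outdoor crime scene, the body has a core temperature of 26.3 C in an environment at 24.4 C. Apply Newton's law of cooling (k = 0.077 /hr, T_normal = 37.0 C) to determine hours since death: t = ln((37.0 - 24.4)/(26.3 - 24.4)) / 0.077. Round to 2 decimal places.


Using Newton's law of cooling:
t = ln((T_normal - T_ambient) / (T_body - T_ambient)) / k
T_normal - T_ambient = 12.6
T_body - T_ambient = 1.9
Ratio = 6.631579
ln(ratio) = 1.891843
t = 1.891843 / 0.077 = 24.57 hours

24.57


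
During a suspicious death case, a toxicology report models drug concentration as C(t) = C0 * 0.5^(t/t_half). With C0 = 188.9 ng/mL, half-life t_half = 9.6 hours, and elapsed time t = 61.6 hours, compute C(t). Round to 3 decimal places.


Drug concentration decay:
Number of half-lives = t / t_half = 61.6 / 9.6 = 6.416667
Decay factor = 0.5^6.416667 = 0.01170552
C(t) = 188.9 * 0.01170552 = 2.211 ng/mL

2.211


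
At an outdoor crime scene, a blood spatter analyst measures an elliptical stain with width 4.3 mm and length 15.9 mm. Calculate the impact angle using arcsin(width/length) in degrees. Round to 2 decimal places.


Blood spatter impact angle calculation:
width / length = 4.3 / 15.9 = 0.27044
angle = arcsin(0.27044)
angle = 15.69 degrees

15.69


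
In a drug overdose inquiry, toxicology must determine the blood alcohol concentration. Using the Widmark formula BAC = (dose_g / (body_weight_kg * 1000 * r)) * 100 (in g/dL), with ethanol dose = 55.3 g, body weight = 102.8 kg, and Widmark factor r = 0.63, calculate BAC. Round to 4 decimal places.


Applying the Widmark formula:
BAC = (dose_g / (body_wt * 1000 * r)) * 100
Denominator = 102.8 * 1000 * 0.63 = 64764
BAC = (55.3 / 64764) * 100
BAC = 0.0854 g/dL

0.0854


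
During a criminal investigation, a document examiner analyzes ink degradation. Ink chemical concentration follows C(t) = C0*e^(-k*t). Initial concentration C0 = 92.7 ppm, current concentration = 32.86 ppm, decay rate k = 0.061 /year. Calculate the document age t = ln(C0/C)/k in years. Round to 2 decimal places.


Document age estimation:
C0/C = 92.7 / 32.86 = 2.821059
ln(C0/C) = 1.037112
t = 1.037112 / 0.061 = 17.00 years

17.00


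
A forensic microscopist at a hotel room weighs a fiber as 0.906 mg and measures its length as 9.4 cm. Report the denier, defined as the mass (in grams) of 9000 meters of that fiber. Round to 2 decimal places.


Denier calculation:
Mass in grams = 0.906 mg / 1000 = 0.000906 g
Length in meters = 9.4 cm / 100 = 0.094 m
Linear density = mass / length = 0.000906 / 0.094 = 0.0096383 g/m
Denier = (g/m) * 9000 = 0.0096383 * 9000 = 86.74

86.74


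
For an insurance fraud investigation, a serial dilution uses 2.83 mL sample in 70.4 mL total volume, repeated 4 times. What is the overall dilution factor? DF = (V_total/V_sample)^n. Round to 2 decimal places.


Dilution factor calculation:
Single dilution = V_total / V_sample = 70.4 / 2.83 ≈ 24.876325
Number of dilutions = 4
Total DF = (70.4 / 2.83)^4 (full precision, rounded at the end) = 382952.49

382952.49


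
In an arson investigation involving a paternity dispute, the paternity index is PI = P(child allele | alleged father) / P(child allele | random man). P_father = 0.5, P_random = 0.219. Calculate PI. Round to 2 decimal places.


Paternity Index calculation:
PI = P(allele|father) / P(allele|random)
PI = 0.5 / 0.219
PI = 2.28

2.28


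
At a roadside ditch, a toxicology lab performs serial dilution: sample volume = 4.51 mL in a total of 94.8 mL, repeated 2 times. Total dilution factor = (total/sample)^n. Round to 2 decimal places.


Dilution factor calculation:
Single dilution = V_total / V_sample = 94.8 / 4.51 ≈ 21.019956
Number of dilutions = 2
Total DF = (94.8 / 4.51)^2 (full precision, rounded at the end) = 441.84

441.84


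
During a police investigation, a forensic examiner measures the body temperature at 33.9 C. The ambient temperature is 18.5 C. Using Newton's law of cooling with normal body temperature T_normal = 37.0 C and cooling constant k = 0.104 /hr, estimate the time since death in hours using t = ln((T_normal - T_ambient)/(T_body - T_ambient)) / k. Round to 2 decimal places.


Using Newton's law of cooling:
t = ln((T_normal - T_ambient) / (T_body - T_ambient)) / k
T_normal - T_ambient = 18.5
T_body - T_ambient = 15.4
Ratio = 1.201299
ln(ratio) = 0.183403
t = 0.183403 / 0.104 = 1.76 hours

1.76


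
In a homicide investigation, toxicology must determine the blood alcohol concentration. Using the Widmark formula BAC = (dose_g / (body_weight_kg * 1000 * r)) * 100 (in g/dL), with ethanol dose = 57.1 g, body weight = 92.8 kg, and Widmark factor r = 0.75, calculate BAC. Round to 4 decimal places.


Applying the Widmark formula:
BAC = (dose_g / (body_wt * 1000 * r)) * 100
Denominator = 92.8 * 1000 * 0.75 = 69600
BAC = (57.1 / 69600) * 100
BAC = 0.0820 g/dL

0.0820


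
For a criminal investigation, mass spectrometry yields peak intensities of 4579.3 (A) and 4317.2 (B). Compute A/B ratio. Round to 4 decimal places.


Spectral peak ratio:
Peak A = 4579.3 counts
Peak B = 4317.2 counts
Ratio = 4579.3 / 4317.2 = 1.0607

1.0607


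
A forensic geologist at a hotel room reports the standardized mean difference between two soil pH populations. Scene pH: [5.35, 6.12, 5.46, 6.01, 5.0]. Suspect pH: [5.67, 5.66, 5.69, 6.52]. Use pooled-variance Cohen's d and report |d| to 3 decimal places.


Pooled-variance Cohen's d for soil pH comparison:
Scene mean = 27.94 / 5 = 5.588
Suspect mean = 23.54 / 4 = 5.885
Scene sample variance s_s^2 = 0.21997
Suspect sample variance s_c^2 = 0.179367
Pooled variance = ((n_s-1)*s_s^2 + (n_c-1)*s_c^2) / (n_s + n_c - 2) = 0.202569
Pooled SD = sqrt(0.202569) = 0.450077
Mean difference = -0.297
|d| = |-0.297| / 0.450077 = 0.660

0.660


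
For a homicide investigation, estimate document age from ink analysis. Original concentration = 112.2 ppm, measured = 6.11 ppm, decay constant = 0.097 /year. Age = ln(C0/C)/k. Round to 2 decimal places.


Document age estimation:
C0/C = 112.2 / 6.11 = 18.363339
ln(C0/C) = 2.910356
t = 2.910356 / 0.097 = 30.00 years

30.00


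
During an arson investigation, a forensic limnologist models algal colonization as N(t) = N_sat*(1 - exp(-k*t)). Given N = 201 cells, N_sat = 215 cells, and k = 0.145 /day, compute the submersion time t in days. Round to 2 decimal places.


PMSI from diatom colonization curve:
N / N_sat = 201 / 215 = 0.934884
1 - N/N_sat = 0.065116
ln(1 - N/N_sat) = -2.731585
t = -ln(1 - N/N_sat) / k = -(-2.731585) / 0.145 = 18.84 days

18.84


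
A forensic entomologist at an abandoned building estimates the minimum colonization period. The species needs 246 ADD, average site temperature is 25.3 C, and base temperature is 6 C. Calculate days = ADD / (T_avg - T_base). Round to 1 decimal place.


Insect development time:
Effective temperature = avg_temp - T_base = 25.3 - 6 = 19.3 C
Days = ADD / effective_temp = 246 / 19.3 = 12.7 days

12.7


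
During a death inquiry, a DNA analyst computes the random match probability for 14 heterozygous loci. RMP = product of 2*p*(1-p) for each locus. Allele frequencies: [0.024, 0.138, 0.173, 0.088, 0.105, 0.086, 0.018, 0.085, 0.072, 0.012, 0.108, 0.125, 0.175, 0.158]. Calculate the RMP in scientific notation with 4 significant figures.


Computing RMP for 14 loci:
Locus 1: 2 * 0.024 * 0.976 = 0.046848
Locus 2: 2 * 0.138 * 0.862 = 0.237912
Locus 3: 2 * 0.173 * 0.827 = 0.286142
Locus 4: 2 * 0.088 * 0.912 = 0.160512
Locus 5: 2 * 0.105 * 0.895 = 0.18795
Locus 6: 2 * 0.086 * 0.914 = 0.157208
Locus 7: 2 * 0.018 * 0.982 = 0.035352
Locus 8: 2 * 0.085 * 0.915 = 0.15555
Locus 9: 2 * 0.072 * 0.928 = 0.133632
Locus 10: 2 * 0.012 * 0.988 = 0.023712
Locus 11: 2 * 0.108 * 0.892 = 0.192672
Locus 12: 2 * 0.125 * 0.875 = 0.21875
Locus 13: 2 * 0.175 * 0.825 = 0.28875
Locus 14: 2 * 0.158 * 0.842 = 0.266072
RMP = 8.534e-13

8.534e-13


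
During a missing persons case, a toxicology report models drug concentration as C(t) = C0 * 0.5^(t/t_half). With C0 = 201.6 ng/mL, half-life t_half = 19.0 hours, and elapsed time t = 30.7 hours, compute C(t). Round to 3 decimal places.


Drug concentration decay:
Number of half-lives = t / t_half = 30.7 / 19.0 = 1.615789
Decay factor = 0.5^1.615789 = 0.32628645
C(t) = 201.6 * 0.32628645 = 65.779 ng/mL

65.779


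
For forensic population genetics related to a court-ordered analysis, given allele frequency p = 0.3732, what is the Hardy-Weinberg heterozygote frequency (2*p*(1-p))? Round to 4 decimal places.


Hardy-Weinberg heterozygote frequency:
q = 1 - p = 1 - 0.3732 = 0.6268
2pq = 2 * 0.3732 * 0.6268 = 0.4678

0.4678


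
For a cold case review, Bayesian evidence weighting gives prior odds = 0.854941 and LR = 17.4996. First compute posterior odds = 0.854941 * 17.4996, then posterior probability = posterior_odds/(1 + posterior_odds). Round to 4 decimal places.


Bayesian evidence evaluation:
Posterior odds = prior_odds * LR = 0.854941 * 17.4996 = 14.96113
Posterior probability = posterior_odds / (1 + posterior_odds)
= 14.96113 / (1 + 14.96113)
= 14.96113 / 15.96113
= 0.9373

0.9373


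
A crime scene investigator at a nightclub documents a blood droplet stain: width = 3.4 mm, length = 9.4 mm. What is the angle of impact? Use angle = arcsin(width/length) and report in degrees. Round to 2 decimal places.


Blood spatter impact angle calculation:
width / length = 3.4 / 9.4 = 0.361702
angle = arcsin(0.361702)
angle = 21.20 degrees

21.20


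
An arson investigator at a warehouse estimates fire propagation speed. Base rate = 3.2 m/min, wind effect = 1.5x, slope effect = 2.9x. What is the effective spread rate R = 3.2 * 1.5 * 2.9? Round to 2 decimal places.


Fire spread rate calculation:
R = R0 * wind_factor * slope_factor
= 3.2 * 1.5 * 2.9
= 4.8 * 2.9
= 13.92 m/min

13.92


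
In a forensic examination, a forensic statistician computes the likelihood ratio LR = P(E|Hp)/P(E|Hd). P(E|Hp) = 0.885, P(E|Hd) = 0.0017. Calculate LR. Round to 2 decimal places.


Likelihood ratio calculation:
LR = P(E|Hp) / P(E|Hd)
LR = 0.885 / 0.0017
LR = 520.59

520.59


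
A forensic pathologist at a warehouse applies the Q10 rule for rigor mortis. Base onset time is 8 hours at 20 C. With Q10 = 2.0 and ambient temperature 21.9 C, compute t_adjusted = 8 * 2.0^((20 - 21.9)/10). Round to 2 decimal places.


Rigor mortis time adjustment:
Exponent = (T_ref - T_actual) / 10 = (20 - 21.9) / 10 = -0.19
Q10 factor = 2.0^-0.19 = 0.87661
t_adjusted = 8 * 0.87661 = 7.01 hours

7.01


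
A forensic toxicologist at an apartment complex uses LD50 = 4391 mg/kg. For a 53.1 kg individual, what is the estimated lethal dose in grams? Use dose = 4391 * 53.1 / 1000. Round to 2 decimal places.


Lethal dose calculation:
Lethal dose = LD50 * body_weight / 1000
= 4391 * 53.1 / 1000
= 233162.1 / 1000
= 233.16 g

233.16


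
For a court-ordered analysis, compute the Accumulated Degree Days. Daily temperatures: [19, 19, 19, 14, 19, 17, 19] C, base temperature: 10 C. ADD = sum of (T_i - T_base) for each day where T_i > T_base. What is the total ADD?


Computing ADD day by day:
Day 1: max(0, 19 - 10) = 9
Day 2: max(0, 19 - 10) = 9
Day 3: max(0, 19 - 10) = 9
Day 4: max(0, 14 - 10) = 4
Day 5: max(0, 19 - 10) = 9
Day 6: max(0, 17 - 10) = 7
Day 7: max(0, 19 - 10) = 9
Total ADD = 56

56


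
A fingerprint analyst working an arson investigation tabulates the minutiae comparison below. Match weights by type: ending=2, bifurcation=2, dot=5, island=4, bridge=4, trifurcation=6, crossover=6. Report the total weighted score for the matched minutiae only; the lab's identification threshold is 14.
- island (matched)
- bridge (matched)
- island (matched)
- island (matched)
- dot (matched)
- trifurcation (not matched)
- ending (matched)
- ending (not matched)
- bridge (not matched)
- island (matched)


Weighted minutiae match score:
  island: matched, +4 (running total 4)
  bridge: matched, +4 (running total 8)
  island: matched, +4 (running total 12)
  island: matched, +4 (running total 16)
  dot: matched, +5 (running total 21)
  trifurcation: not matched, +0
  ending: matched, +2 (running total 23)
  ending: not matched, +0
  bridge: not matched, +0
  island: matched, +4 (running total 27)
Total score = 27
Threshold = 14; verdict = identification

27


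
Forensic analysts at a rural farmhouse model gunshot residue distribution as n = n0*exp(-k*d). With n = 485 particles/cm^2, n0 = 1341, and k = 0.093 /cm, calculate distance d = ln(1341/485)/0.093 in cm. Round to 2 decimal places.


GSR distance calculation:
n0/n = 1341 / 485 = 2.764948
ln(n0/n) = 1.017022
d = 1.017022 / 0.093 = 10.94 cm

10.94


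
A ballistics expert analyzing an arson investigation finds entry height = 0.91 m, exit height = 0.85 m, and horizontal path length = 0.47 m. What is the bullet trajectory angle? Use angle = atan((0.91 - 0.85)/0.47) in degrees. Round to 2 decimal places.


Bullet trajectory angle:
Height difference = 0.91 - 0.85 = 0.06 m
angle = atan(0.06 / 0.47)
angle = atan(0.12766)
angle = 7.28 degrees

7.28


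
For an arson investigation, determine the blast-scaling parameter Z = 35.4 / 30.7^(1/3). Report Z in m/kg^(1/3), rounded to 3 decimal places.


Scaled distance calculation:
W^(1/3) = 30.7^(1/3) = 3.131214
Z = R / W^(1/3) = 35.4 / 3.131214
Z = 11.306 m/kg^(1/3)

11.306


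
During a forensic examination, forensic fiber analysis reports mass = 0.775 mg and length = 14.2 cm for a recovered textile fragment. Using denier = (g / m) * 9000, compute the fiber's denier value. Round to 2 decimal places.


Denier calculation:
Mass in grams = 0.775 mg / 1000 = 0.000775 g
Length in meters = 14.2 cm / 100 = 0.142 m
Linear density = mass / length = 0.000775 / 0.142 = 0.00545775 g/m
Denier = (g/m) * 9000 = 0.00545775 * 9000 = 49.12

49.12


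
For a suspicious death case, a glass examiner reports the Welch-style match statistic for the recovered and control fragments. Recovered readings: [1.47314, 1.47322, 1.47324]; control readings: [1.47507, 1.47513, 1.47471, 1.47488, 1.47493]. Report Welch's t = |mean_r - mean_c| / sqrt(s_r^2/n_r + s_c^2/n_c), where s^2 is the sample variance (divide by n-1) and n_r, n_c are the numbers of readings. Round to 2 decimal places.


Welch's t-criterion for glass RI comparison:
Recovered mean = sum / n_r = 4.4196 / 3 = 1.4732
Control mean = sum / n_c = 7.37472 / 5 = 1.474944
Recovered sample variance s_r^2 = 2.8e-09
Control sample variance s_c^2 = 2.738e-08
Welch SE (unpooled) = sqrt(s_r^2/n_r + s_c^2/n_c) = sqrt(9.33333e-10 + 5.476e-09) = sqrt(6.40933e-09) = 8.00583e-05
|mean_r - mean_c| = 0.001744
t = 0.001744 / 8.00583e-05 = 21.78

21.78


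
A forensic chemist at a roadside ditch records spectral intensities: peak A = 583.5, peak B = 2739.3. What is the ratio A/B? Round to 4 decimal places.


Spectral peak ratio:
Peak A = 583.5 counts
Peak B = 2739.3 counts
Ratio = 583.5 / 2739.3 = 0.2130

0.2130


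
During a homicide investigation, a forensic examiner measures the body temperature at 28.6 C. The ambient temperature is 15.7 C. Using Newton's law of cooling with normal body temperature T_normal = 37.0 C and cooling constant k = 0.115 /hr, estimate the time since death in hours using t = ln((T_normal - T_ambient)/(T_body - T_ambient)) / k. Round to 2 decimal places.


Using Newton's law of cooling:
t = ln((T_normal - T_ambient) / (T_body - T_ambient)) / k
T_normal - T_ambient = 21.3
T_body - T_ambient = 12.9
Ratio = 1.651163
ln(ratio) = 0.50148
t = 0.50148 / 0.115 = 4.36 hours

4.36


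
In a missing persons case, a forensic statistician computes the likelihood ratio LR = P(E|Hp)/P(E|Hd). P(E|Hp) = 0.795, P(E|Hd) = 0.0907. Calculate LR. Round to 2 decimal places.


Likelihood ratio calculation:
LR = P(E|Hp) / P(E|Hd)
LR = 0.795 / 0.0907
LR = 8.77

8.77


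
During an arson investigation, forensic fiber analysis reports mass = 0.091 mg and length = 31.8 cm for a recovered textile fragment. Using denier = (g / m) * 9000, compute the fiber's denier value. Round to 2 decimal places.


Denier calculation:
Mass in grams = 0.091 mg / 1000 = 0.000091 g
Length in meters = 31.8 cm / 100 = 0.318 m
Linear density = mass / length = 0.000091 / 0.318 = 0.00028616 g/m
Denier = (g/m) * 9000 = 0.00028616 * 9000 = 2.58

2.58


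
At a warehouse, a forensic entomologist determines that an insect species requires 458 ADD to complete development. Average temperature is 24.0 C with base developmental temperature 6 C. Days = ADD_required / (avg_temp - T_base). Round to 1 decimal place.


Insect development time:
Effective temperature = avg_temp - T_base = 24.0 - 6 = 18.0 C
Days = ADD / effective_temp = 458 / 18.0 = 25.4 days

25.4


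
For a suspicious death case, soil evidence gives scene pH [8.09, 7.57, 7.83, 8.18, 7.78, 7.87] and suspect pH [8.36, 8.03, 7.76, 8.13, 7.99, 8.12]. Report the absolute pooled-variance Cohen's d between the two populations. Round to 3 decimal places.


Pooled-variance Cohen's d for soil pH comparison:
Scene mean = 47.32 / 6 = 7.886667
Suspect mean = 48.39 / 6 = 8.065
Scene sample variance s_s^2 = 0.048507
Suspect sample variance s_c^2 = 0.03883
Pooled variance = ((n_s-1)*s_s^2 + (n_c-1)*s_c^2) / (n_s + n_c - 2) = 0.043668
Pooled SD = sqrt(0.043668) = 0.208969
Mean difference = -0.178333
|d| = |-0.178333| / 0.208969 = 0.853

0.853
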